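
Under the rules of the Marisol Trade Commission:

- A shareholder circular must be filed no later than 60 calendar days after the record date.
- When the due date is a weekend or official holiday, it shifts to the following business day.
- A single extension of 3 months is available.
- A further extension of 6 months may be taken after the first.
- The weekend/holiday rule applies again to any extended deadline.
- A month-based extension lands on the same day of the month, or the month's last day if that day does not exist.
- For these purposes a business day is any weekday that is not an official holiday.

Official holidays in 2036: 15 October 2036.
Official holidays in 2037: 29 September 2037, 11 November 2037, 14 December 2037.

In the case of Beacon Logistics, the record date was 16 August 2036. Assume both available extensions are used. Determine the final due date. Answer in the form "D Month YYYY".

16 July 2037

60 calendar days after 16 August 2036 is 15 October 2036.
15 October 2036 falls on a listed holiday. Rolling to the next business day gives 16 October 2036, a Thursday.
Applying the 3 months extension: 3 months after 16 October 2036 is 16 January 2037.
16 January 2037 is a Friday and not a listed holiday, so it stands.
The 6 months extension carries 16 January 2037 to 16 July 2037.
16 July 2037 (Thursday) is already a business day.
Deadline: 16 July 2037.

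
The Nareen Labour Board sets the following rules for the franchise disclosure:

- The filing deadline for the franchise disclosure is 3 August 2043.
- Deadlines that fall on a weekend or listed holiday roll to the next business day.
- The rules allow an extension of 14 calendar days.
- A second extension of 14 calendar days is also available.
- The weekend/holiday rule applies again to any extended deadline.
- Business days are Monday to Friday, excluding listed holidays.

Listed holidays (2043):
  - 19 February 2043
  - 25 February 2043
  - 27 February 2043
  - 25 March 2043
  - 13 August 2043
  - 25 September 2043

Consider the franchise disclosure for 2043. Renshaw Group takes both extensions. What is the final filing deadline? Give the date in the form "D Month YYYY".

31 August 2043

Start from the fixed due date, 3 August 2043.
3 August 2043 is a Monday and not a listed holiday, so it stands.
Add the 14 calendar-day extension to 3 August 2043: 17 August 2043.
17 August 2043 (Monday) is already a business day.
Applying the 14-calendar-day extension: 17 August 2043 + 14 days = 31 August 2043.
31 August 2043 falls on a Monday, which is a business day, so no adjustment is needed.
The final due date is 31 August 2043.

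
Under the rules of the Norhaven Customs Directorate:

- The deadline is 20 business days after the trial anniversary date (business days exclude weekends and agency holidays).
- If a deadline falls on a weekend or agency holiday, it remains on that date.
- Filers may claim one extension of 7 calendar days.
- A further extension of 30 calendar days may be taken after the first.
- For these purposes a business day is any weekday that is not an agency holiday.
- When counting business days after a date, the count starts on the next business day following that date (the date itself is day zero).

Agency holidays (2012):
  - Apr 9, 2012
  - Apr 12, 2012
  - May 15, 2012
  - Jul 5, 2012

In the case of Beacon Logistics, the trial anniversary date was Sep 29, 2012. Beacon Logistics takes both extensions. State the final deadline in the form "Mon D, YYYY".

Dec 2, 2012

20 business days after Sep 29, 2012, excluding weekends and holidays, is Oct 26, 2012.
Oct 26, 2012 falls on a Friday. The rules make no weekend/holiday allowance, so it remains Oct 26, 2012.
With the 7-day extension, Oct 26, 2012 becomes Nov 2, 2012.
Nov 2, 2012 is a Friday; no weekend or holiday adjustment applies.
The 30-calendar-day extension moves the deadline from Nov 2, 2012 to Dec 2, 2012.
Dec 2, 2012 falls on a Sunday. The rules make no weekend/holiday allowance, so it remains Dec 2, 2012.
Deadline: Dec 2, 2012.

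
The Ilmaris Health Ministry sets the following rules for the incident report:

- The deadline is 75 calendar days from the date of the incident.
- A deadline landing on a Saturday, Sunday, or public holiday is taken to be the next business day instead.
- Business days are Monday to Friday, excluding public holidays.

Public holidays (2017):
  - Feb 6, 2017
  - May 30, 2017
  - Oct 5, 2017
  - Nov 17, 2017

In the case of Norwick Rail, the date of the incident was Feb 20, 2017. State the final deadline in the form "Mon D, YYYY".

May 8, 2017

75 calendar days after Feb 20, 2017 is May 6, 2017.
May 6, 2017 is a Saturday, so it moves to the next business day, May 8, 2017 (Monday).
So the filing is due May 8, 2017.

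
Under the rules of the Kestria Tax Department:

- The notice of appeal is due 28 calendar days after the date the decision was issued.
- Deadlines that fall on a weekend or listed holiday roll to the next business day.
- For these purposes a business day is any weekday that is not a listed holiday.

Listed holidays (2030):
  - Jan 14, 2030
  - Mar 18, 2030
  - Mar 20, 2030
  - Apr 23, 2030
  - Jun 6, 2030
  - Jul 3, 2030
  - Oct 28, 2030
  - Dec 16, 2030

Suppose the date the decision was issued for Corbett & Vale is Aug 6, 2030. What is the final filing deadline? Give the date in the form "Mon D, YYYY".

From Aug 6, 2030, 28 calendar days later is Sep 3, 2030.
Sep 3, 2030 is a Tuesday and not a listed holiday, so it stands.
The final due date is Sep 3, 2030.

Sep 3, 2030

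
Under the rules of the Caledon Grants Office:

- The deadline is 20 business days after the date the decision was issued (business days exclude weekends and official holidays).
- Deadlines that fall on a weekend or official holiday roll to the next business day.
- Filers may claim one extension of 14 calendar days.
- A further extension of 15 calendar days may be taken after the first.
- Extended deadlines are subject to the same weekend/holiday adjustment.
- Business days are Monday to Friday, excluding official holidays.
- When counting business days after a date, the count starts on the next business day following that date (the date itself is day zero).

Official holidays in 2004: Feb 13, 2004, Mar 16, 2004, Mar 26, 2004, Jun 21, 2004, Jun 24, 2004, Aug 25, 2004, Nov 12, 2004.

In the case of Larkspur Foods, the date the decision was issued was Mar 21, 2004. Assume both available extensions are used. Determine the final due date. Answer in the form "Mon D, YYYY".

20 business days after Mar 21, 2004, excluding weekends and holidays, is Apr 19, 2004.
Since Apr 19, 2004 is a Monday and not a holiday, the date is unchanged.
Applying the 14-calendar-day extension: Apr 19, 2004 + 14 days = May 3, 2004.
May 3, 2004 is a Monday and not a listed holiday, so it stands.
Add the 15 calendar-day extension to May 3, 2004: May 18, 2004.
May 18, 2004 is a Tuesday and not a listed holiday, so it stands.
Final deadline: May 18, 2004.

May 18, 2004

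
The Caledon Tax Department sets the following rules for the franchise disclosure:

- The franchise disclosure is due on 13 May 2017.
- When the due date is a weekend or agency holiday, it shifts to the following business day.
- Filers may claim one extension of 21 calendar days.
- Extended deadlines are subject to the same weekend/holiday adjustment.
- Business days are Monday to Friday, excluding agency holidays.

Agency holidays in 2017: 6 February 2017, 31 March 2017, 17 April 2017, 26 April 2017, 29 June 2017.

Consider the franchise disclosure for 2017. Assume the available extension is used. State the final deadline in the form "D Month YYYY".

5 June 2017

The stated deadline is 13 May 2017.
13 May 2017 is a Saturday, so it moves to the next business day, 15 May 2017 (Monday).
Applying the 21-calendar-day extension: 15 May 2017 + 21 days = 5 June 2017.
Since 5 June 2017 is a Monday and not a holiday, the date is unchanged.
So the filing is due 5 June 2017.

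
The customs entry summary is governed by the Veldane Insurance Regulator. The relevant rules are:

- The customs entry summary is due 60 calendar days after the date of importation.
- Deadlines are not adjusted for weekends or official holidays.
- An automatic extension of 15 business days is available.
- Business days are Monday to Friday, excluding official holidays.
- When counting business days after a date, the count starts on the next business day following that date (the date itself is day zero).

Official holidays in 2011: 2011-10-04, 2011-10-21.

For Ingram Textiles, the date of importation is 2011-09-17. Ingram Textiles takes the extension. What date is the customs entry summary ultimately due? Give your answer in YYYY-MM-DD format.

Adding 60 calendar days to 2011-09-17 gives 2011-11-16.
2011-11-16 is a Wednesday; no weekend or holiday adjustment applies.
Applying the 15-business-day extension: 15 business days after 2011-11-16 is 2011-12-07.
2011-12-07 falls on a Wednesday. The rules make no weekend/holiday allowance, so it remains 2011-12-07.
So the filing is due 2011-12-07.

2011-12-07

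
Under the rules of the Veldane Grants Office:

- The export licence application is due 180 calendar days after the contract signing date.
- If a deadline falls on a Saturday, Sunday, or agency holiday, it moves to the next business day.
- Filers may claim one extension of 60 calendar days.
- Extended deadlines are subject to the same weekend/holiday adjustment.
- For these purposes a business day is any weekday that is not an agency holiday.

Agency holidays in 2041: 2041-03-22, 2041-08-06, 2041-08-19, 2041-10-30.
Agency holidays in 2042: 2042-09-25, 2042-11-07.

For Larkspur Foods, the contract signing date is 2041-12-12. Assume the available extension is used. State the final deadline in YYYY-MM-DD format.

2042-08-11

Trigger date 2041-12-12 + 180 calendar days = 2042-06-10.
2042-06-10 falls on a Tuesday, which is a business day, so no adjustment is needed.
Add the 60 calendar-day extension to 2042-06-10: 2042-08-09.
2042-08-09 is a Saturday; the next business day is 2042-08-11 (Monday).
Final deadline: 2042-08-11.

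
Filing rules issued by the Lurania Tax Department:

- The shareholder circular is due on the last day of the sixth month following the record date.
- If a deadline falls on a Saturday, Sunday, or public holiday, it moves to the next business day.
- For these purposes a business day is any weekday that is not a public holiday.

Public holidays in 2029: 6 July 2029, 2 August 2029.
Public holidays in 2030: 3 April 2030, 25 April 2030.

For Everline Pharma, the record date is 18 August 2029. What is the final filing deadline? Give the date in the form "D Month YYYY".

6 months after 18 August 2029 falls in February 2030; the last day of that month is 28 February 2030.
28 February 2030 falls on a Thursday, which is a business day, so no adjustment is needed.
The final due date is 28 February 2030.

28 February 2030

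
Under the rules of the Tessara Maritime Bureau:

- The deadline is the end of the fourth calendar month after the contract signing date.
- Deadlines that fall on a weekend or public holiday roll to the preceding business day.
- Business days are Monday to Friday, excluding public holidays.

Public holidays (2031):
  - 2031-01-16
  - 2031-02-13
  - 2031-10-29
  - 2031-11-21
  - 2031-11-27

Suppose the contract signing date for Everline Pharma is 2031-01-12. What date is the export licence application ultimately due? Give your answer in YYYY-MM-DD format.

2031-05-30

4 months after 2031-01-12 is May 2031; that month ends on 2031-05-31.
2031-05-31 is a Saturday; the preceding business day is 2031-05-30 (Friday).
The final due date is 2031-05-30.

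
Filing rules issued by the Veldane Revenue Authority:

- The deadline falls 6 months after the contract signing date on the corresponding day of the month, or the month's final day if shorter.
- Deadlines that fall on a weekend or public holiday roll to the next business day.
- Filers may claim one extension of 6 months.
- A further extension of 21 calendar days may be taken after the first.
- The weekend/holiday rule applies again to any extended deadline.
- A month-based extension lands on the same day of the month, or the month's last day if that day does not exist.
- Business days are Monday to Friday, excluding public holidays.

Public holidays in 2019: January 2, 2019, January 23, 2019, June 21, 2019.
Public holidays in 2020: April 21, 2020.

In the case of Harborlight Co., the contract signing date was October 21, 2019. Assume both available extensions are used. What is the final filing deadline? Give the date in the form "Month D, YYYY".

6 months after October 21, 2019, on the same day of the month, is April 21, 2020.
Because April 21, 2020 is a listed holiday, the deadline becomes April 22, 2020 (Wednesday).
Applying the 6 months extension: 6 months after April 22, 2020 is October 22, 2020.
October 22, 2020 (Thursday) is already a business day.
The 21-calendar-day extension moves the deadline from October 22, 2020 to November 12, 2020.
November 12, 2020 falls on a Thursday, which is a business day, so no adjustment is needed.
Deadline: November 12, 2020.

November 12, 2020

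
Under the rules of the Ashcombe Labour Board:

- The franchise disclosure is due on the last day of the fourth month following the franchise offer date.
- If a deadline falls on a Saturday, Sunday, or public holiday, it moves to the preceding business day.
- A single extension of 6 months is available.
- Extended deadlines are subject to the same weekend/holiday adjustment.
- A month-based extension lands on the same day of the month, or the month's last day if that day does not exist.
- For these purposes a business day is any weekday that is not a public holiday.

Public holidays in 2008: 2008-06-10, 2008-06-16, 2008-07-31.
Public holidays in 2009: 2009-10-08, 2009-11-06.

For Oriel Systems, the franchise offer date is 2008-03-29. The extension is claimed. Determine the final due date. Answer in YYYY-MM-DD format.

The fourth month after 2008-03-29 is July 2008, whose last day is 2008-07-31.
2008-07-31 is a listed holiday; the preceding business day is 2008-07-30 (Wednesday).
The 6 months extension carries 2008-07-30 to 2009-01-30.
2009-01-30 falls on a Friday, which is a business day, so no adjustment is needed.
The final due date is 2009-01-30.

2009-01-30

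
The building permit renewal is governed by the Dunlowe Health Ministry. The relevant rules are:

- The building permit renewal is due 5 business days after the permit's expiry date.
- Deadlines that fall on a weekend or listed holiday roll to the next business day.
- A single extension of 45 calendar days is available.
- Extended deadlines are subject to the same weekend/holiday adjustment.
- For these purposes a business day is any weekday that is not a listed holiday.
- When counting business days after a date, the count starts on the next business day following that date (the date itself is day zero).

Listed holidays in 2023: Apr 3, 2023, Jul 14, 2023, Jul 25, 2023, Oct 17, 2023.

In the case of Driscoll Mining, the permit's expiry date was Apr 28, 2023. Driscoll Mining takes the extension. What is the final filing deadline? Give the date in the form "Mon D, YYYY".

Jun 19, 2023

Counting 5 business days after Apr 28, 2023 (skipping weekends and listed holidays) reaches May 5, 2023.
May 5, 2023 (Friday) is already a business day.
With the 45-day extension, May 5, 2023 becomes Jun 19, 2023.
Jun 19, 2023 (Monday) is already a business day.
So the filing is due Jun 19, 2023.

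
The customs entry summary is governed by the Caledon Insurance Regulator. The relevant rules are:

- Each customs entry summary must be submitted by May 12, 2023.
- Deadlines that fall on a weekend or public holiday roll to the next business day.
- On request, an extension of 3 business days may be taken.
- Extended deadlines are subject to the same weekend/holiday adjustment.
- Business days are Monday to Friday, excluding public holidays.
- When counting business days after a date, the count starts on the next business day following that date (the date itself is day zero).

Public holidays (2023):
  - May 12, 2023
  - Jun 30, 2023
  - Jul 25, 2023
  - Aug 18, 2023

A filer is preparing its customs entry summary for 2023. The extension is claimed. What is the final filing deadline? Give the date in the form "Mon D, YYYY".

The statutory due date is May 12, 2023.
May 12, 2023 is a listed holiday, so it moves to the next business day, May 15, 2023 (Monday).
The 3-business-day extension runs from May 15, 2023 to May 18, 2023.
May 18, 2023 falls on a Thursday, which is a business day, so no adjustment is needed.
Final deadline: May 18, 2023.

May 18, 2023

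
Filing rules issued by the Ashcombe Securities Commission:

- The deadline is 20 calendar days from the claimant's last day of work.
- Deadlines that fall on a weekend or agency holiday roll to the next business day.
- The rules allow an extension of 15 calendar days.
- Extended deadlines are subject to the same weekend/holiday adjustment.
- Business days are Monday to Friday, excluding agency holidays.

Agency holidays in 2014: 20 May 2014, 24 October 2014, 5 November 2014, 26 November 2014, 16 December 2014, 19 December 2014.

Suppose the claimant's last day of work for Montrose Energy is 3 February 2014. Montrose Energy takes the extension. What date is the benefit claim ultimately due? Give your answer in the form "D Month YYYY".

11 March 2014

20 calendar days after 3 February 2014 is 23 February 2014.
23 February 2014 is a Sunday, so it moves to the next business day, 24 February 2014 (Monday).
The 15-calendar-day extension moves the deadline from 24 February 2014 to 11 March 2014.
11 March 2014 is a Tuesday and not a listed holiday, so it stands.
So the filing is due 11 March 2014.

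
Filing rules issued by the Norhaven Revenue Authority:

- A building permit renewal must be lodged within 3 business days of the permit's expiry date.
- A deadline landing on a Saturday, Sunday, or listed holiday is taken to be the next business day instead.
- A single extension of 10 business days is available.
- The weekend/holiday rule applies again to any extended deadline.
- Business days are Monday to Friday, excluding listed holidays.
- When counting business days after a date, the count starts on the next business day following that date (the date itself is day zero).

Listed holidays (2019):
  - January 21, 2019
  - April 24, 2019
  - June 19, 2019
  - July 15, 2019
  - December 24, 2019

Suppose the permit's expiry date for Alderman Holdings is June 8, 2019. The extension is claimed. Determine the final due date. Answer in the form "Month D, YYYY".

June 27, 2019

3 business days after June 8, 2019, excluding weekends and holidays, is June 12, 2019.
Since June 12, 2019 is a Wednesday and not a holiday, the date is unchanged.
Applying the 10-business-day extension: 10 business days after June 12, 2019 is June 27, 2019.
Since June 27, 2019 is a Thursday and not a holiday, the date is unchanged.
Deadline: June 27, 2019.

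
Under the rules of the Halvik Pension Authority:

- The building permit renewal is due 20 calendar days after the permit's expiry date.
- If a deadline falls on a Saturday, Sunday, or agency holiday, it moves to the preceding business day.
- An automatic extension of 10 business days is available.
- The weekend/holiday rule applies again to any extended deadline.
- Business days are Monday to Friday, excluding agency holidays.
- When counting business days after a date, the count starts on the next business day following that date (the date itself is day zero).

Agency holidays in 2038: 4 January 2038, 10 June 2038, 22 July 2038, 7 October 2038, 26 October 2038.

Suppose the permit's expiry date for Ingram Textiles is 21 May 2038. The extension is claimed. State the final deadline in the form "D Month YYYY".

24 June 2038

20 calendar days after 21 May 2038 is 10 June 2038.
10 June 2038 is a listed holiday, so it moves to the preceding business day, 9 June 2038 (Wednesday).
Applying the 10-business-day extension: 10 business days after 9 June 2038 is 24 June 2038.
24 June 2038 (Thursday) is already a business day.
So the filing is due 24 June 2038.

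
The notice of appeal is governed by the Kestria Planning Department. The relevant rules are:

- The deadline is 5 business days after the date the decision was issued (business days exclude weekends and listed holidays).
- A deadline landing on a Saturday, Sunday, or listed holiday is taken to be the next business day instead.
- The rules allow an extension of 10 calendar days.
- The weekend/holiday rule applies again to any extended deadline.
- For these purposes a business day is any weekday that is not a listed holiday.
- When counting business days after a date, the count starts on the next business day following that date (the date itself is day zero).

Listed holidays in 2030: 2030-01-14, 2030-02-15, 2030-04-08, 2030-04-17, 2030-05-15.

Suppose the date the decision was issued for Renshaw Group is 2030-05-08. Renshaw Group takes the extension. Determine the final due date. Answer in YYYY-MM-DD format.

Counting 5 business days after 2030-05-08 (skipping weekends and listed holidays) reaches 2030-05-16.
Since 2030-05-16 is a Thursday and not a holiday, the date is unchanged.
The 10-calendar-day extension moves the deadline from 2030-05-16 to 2030-05-26.
2030-05-26 falls on a Sunday. Rolling to the next business day gives 2030-05-27, a Monday.
The final due date is 2030-05-27.

2030-05-27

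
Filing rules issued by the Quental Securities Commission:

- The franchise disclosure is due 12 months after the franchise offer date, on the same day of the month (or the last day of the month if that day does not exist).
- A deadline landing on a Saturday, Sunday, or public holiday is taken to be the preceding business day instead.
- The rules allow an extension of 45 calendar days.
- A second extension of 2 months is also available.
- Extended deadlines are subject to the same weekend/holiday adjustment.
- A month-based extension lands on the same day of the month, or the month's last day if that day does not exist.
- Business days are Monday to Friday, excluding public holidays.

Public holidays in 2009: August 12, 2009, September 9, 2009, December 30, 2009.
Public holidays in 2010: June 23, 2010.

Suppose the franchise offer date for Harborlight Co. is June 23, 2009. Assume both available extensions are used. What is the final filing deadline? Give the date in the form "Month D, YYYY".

October 6, 2010

Moving 12 months forward from June 23, 2009 on the corresponding day gives June 23, 2010.
June 23, 2010 falls on a listed holiday. Rolling to the preceding business day gives June 22, 2010, a Tuesday.
Applying the 45-calendar-day extension: June 22, 2010 + 45 days = August 6, 2010.
August 6, 2010 (Friday) is already a business day.
The 2 months extension carries August 6, 2010 to October 6, 2010.
October 6, 2010 is a Wednesday and not a listed holiday, so it stands.
So the filing is due October 6, 2010.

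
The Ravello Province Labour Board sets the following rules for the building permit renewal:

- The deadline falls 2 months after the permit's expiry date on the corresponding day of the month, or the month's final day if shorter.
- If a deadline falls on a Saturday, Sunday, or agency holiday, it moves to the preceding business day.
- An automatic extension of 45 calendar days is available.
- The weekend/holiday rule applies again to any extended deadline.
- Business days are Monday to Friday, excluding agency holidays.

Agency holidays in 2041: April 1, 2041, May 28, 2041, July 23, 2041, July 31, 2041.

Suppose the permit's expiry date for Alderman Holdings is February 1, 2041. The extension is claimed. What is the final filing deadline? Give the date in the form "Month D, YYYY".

2 months from February 1, 2041 is April 1, 2041.
April 1, 2041 falls on a listed holiday. Rolling to the preceding business day gives March 29, 2041, a Friday.
With the 45-day extension, March 29, 2041 becomes May 13, 2041.
May 13, 2041 (Monday) is already a business day.
So the filing is due May 13, 2041.

May 13, 2041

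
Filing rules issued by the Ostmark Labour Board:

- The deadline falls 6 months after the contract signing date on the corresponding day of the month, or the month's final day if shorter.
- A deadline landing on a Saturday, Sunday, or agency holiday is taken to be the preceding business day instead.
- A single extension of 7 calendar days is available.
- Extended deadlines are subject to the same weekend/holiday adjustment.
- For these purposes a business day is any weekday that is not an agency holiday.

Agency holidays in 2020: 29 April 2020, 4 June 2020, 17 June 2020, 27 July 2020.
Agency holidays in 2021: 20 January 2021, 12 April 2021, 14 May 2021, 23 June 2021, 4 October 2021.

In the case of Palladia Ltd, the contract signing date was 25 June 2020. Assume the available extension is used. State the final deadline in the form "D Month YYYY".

6 months from 25 June 2020 is 25 December 2020.
25 December 2020 is a Friday and not a listed holiday, so it stands.
With the 7-day extension, 25 December 2020 becomes 1 January 2021.
Since 1 January 2021 is a Friday and not a holiday, the date is unchanged.
The final due date is 1 January 2021.

1 January 2021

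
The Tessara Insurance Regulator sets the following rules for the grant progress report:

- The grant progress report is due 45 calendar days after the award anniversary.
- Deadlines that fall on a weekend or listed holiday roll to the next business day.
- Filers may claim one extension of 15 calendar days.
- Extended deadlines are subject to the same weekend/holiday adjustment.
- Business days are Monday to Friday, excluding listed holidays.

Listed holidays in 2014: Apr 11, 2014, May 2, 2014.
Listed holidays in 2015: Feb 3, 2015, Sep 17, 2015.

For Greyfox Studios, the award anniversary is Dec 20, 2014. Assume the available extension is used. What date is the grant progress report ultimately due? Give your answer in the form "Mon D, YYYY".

Trigger date Dec 20, 2014 + 45 calendar days = Feb 3, 2015.
Because Feb 3, 2015 is a listed holiday, the deadline becomes Feb 4, 2015 (Wednesday).
Applying the 15-calendar-day extension: Feb 4, 2015 + 15 days = Feb 19, 2015.
Since Feb 19, 2015 is a Thursday and not a holiday, the date is unchanged.
So the filing is due Feb 19, 2015.

Feb 19, 2015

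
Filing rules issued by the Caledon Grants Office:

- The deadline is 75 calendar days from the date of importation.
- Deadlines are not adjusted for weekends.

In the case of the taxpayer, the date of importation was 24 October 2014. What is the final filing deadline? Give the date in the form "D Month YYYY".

7 January 2015

Trigger date 24 October 2014 + 75 calendar days = 7 January 2015.
7 January 2015 falls on a Wednesday. The rules make no weekend/holiday allowance, so it remains 7 January 2015.
Final deadline: 7 January 2015.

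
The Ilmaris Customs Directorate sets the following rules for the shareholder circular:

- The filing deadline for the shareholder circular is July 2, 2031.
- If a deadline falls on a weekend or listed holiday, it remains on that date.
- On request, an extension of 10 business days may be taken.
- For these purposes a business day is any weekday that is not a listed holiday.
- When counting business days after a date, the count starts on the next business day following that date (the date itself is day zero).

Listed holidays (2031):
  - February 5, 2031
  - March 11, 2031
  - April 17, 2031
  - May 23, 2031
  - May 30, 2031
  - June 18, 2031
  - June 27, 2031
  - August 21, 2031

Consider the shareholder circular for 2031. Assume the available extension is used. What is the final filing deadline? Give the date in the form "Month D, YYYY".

July 16, 2031

The statutory due date is July 2, 2031.
July 2, 2031 falls on a Wednesday. The rules make no weekend/holiday allowance, so it remains July 2, 2031.
The 10-business-day extension runs from July 2, 2031 to July 16, 2031.
July 16, 2031 falls on a Wednesday. The rules make no weekend/holiday allowance, so it remains July 16, 2031.
The final due date is July 16, 2031.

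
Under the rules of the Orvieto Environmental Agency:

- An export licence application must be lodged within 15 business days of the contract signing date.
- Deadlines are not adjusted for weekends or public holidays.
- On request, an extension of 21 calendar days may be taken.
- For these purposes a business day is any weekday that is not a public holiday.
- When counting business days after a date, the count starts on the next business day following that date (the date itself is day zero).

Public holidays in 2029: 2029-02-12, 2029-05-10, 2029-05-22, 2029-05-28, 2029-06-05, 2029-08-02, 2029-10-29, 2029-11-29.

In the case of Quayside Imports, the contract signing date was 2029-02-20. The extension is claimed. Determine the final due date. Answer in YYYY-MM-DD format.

15 business days after 2029-02-20, excluding weekends and holidays, is 2029-03-13.
2029-03-13 falls on a Tuesday. The rules make no weekend/holiday allowance, so it remains 2029-03-13.
Add the 21 calendar-day extension to 2029-03-13: 2029-04-03.
2029-04-03 is a Tuesday; no weekend or holiday adjustment applies.
Deadline: 2029-04-03.

2029-04-03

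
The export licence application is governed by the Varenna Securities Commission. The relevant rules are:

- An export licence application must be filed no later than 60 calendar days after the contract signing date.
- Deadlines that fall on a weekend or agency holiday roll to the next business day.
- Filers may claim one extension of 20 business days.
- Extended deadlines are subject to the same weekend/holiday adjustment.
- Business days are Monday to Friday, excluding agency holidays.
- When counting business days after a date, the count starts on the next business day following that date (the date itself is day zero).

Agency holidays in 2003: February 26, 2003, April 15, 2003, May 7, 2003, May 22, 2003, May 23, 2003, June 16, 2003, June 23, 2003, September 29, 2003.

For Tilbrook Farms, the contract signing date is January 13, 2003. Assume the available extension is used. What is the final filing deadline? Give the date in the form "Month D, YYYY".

Trigger date January 13, 2003 + 60 calendar days = March 14, 2003.
Since March 14, 2003 is a Friday and not a holiday, the date is unchanged.
The 20-business-day extension runs from March 14, 2003 to April 11, 2003.
April 11, 2003 is a Friday and not a listed holiday, so it stands.
The final due date is April 11, 2003.

April 11, 2003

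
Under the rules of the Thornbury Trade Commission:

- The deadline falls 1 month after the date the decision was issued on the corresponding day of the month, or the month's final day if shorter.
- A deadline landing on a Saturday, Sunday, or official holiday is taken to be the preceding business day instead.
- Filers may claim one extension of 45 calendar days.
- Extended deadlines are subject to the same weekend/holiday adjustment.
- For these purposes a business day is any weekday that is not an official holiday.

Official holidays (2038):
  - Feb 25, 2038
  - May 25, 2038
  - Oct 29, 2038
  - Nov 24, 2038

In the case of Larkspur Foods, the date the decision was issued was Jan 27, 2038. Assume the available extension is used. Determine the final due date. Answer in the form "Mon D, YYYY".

Apr 12, 2038

Moving 1 month forward from Jan 27, 2038 on the corresponding day gives Feb 27, 2038.
Because Feb 27, 2038 is a Saturday, the deadline becomes Feb 26, 2038 (Friday).
Applying the 45-calendar-day extension: Feb 26, 2038 + 45 days = Apr 12, 2038.
Apr 12, 2038 is a Monday and not a listed holiday, so it stands.
So the filing is due Apr 12, 2038.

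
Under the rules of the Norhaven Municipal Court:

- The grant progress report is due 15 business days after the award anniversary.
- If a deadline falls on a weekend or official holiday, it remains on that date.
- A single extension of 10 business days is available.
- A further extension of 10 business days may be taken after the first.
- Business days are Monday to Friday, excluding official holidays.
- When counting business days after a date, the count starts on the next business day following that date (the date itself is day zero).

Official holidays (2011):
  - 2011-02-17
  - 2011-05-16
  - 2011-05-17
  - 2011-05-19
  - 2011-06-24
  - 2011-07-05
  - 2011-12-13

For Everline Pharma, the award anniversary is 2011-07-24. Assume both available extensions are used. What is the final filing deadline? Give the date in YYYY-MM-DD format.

Counting 15 business days after 2011-07-24 (skipping weekends and listed holidays) reaches 2011-08-12.
No adjustment is made for weekends or holidays, so 2011-08-12 stands.
Counting 10 further business days from 2011-08-12 reaches 2011-08-26.
2011-08-26 is a Friday; no weekend or holiday adjustment applies.
The 10-business-day extension runs from 2011-08-26 to 2011-09-09.
No adjustment is made for weekends or holidays, so 2011-09-09 stands.
Final deadline: 2011-09-09.

2011-09-09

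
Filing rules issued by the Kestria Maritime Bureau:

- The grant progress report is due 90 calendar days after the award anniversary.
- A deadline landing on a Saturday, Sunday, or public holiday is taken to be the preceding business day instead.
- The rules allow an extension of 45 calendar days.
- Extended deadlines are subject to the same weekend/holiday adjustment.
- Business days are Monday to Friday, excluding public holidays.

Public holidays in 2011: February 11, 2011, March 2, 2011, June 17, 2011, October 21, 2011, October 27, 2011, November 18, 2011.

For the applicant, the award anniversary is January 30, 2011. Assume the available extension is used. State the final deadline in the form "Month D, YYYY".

June 13, 2011

From January 30, 2011, 90 calendar days later is April 30, 2011.
April 30, 2011 is a Saturday, so it moves to the preceding business day, April 29, 2011 (Friday).
Applying the 45-calendar-day extension: April 29, 2011 + 45 days = June 13, 2011.
June 13, 2011 is a Monday and not a listed holiday, so it stands.
Deadline: June 13, 2011.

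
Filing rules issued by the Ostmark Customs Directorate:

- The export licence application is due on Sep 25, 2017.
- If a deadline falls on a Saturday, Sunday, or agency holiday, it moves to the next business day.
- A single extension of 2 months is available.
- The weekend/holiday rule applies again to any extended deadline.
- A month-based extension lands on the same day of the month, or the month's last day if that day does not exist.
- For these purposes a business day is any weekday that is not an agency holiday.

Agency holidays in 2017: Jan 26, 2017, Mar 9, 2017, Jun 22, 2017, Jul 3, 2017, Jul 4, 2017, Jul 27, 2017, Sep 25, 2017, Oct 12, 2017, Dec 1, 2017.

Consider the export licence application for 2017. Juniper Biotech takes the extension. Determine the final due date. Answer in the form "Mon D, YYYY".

The stated deadline is Sep 25, 2017.
Sep 25, 2017 is a listed holiday; the next business day is Sep 26, 2017 (Tuesday).
Applying the 2 months extension: 2 months after Sep 26, 2017 is Nov 26, 2017.
Because Nov 26, 2017 is a Sunday, the deadline becomes Nov 27, 2017 (Monday).
The final due date is Nov 27, 2017.

Nov 27, 2017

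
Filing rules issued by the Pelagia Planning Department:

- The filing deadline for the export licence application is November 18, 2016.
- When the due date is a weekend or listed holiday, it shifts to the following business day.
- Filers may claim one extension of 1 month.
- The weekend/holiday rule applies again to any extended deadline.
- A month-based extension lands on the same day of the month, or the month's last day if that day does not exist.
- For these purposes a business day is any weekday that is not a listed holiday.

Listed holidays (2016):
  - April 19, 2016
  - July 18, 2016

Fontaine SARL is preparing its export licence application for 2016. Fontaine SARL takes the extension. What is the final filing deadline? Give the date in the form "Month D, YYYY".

December 19, 2016

Start from the fixed due date, November 18, 2016.
November 18, 2016 falls on a Friday, which is a business day, so no adjustment is needed.
Add 1 month to November 18, 2016: December 18, 2016.
Because December 18, 2016 is a Sunday, the deadline becomes December 19, 2016 (Monday).
The final due date is December 19, 2016.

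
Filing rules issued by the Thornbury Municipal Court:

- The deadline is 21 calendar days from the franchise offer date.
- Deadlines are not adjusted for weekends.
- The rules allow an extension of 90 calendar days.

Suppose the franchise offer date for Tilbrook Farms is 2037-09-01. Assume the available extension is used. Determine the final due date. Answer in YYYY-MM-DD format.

From 2037-09-01, 21 calendar days later is 2037-09-22.
No adjustment is made for weekends or holidays, so 2037-09-22 stands.
The 90-calendar-day extension moves the deadline from 2037-09-22 to 2037-12-21.
2037-12-21 is a Monday; no weekend or holiday adjustment applies.
So the filing is due 2037-12-21.

2037-12-21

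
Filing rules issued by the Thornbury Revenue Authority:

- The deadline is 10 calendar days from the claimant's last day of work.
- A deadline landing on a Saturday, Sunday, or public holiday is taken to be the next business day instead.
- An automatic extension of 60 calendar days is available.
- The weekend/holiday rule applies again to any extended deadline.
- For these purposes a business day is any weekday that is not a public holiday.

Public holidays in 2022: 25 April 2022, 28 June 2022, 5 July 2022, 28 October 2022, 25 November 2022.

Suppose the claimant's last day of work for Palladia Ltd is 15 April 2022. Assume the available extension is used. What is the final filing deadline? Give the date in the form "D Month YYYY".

27 June 2022

10 calendar days after 15 April 2022 is 25 April 2022.
Because 25 April 2022 is a listed holiday, the deadline becomes 26 April 2022 (Tuesday).
With the 60-day extension, 26 April 2022 becomes 25 June 2022.
25 June 2022 is a Saturday; the next business day is 27 June 2022 (Monday).
Final deadline: 27 June 2022.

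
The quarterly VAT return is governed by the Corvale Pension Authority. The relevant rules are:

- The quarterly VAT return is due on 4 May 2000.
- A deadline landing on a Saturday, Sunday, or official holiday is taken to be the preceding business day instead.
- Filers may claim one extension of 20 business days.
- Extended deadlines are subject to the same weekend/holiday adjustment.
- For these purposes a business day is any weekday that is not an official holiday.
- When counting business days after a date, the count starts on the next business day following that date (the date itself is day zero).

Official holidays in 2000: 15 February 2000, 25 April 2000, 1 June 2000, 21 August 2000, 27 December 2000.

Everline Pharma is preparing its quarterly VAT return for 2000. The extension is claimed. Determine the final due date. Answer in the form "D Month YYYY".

2 June 2000

Start from the fixed due date, 4 May 2000.
4 May 2000 (Thursday) is already a business day.
Applying the 20-business-day extension: 20 business days after 4 May 2000 is 2 June 2000.
2 June 2000 is a Friday and not a listed holiday, so it stands.
So the filing is due 2 June 2000.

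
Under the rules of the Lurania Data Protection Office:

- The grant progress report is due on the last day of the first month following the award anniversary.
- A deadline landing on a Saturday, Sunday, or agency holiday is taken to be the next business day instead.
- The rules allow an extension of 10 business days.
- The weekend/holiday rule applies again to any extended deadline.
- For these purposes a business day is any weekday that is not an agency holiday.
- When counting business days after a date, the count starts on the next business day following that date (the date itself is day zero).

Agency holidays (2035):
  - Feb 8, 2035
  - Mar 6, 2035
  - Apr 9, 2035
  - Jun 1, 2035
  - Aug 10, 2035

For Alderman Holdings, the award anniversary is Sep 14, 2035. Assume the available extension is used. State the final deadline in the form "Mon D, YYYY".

Nov 14, 2035

1 month after Sep 14, 2035 falls in October 2035; the last day of that month is Oct 31, 2035.
Oct 31, 2035 (Wednesday) is already a business day.
Counting 10 further business days from Oct 31, 2035 reaches Nov 14, 2035.
Nov 14, 2035 falls on a Wednesday, which is a business day, so no adjustment is needed.
The final due date is Nov 14, 2035.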